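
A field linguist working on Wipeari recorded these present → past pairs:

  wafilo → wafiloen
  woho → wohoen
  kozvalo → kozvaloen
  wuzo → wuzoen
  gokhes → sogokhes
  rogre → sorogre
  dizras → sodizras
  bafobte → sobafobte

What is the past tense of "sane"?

"sane" ends in -e. The stems ending in -e (rogre → sorogre, bafobte → sobafobte) add the prefix so-.
The other pattern: stems ending in -o add -en.
So sane → sosane.

sosane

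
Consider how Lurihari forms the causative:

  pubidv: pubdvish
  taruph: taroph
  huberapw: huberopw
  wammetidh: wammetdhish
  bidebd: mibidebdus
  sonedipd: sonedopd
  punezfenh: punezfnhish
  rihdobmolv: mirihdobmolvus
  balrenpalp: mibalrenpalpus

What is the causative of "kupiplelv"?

bidebd and sonedipd both end in -d yet inflect differently (mibidebdus, sonedopd), so the final letter is not what conditions the rule; the second-to-last letter is.
"kupiplelv" has second-to-last letter 'l'. The stems whose second-to-last letter is 'l' (balrenpalp → mibalrenpalpus, rihdobmolv → mirihdobmolvus) add mi- … -us around the stem.
The other patterns: stems whose second-to-last letter is 'p' change the last vowel to 'o'; stems whose second-to-last letter is 'd' or 'n' delete the last vowel and add -ish.
So kupiplelv → mikupiplelvus.

mikupiplelvus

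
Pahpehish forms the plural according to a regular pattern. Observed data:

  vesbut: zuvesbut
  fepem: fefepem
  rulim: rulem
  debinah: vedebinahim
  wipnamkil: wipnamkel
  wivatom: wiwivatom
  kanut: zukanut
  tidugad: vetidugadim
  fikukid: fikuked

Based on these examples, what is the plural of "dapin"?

fikukid and tidugad both end in -d yet inflect differently (fikuked, vetidugadim), so the final letter is not what conditions the rule; the last vowel is.
"dapin" has last vowel 'i'. The stems whose last vowel is 'i' (rulim → rulem, fikukid → fikuked, wipnamkil → wipnamkel) change the last vowel to 'e'.
So dapin → dapen.

dapen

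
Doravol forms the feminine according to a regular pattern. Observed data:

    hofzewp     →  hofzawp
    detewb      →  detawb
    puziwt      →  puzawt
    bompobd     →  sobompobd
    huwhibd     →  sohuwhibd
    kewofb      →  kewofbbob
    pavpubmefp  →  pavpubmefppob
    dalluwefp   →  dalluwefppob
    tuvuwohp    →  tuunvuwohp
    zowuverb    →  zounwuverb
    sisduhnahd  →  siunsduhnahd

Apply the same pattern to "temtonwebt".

"temtonwebt" has second-to-last letter 'b'. The stems whose second-to-last letter is 'b' (bompobd → sobompobd, huwhibd → sohuwhibd) add the prefix so-.
The other patterns: stems whose second-to-last letter is 'w' change the last vowel to 'a'; stems whose second-to-last letter is 'f' double the final consonant and add -ob; stems whose second-to-last letter is 'h' or 'r' insert -un- after the first vowel.
So temtonwebt → sotemtonwebt.

sotemtonwebt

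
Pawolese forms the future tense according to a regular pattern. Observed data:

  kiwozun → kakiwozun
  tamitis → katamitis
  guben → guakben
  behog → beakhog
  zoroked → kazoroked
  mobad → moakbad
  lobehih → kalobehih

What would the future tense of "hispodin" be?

zoroked and mobad both end in -d yet inflect differently (kazoroked, moakbad), so the final letter is not what conditions the rule; the number of vowels is.
"hispodin" has 3 vowels. The stems with 3 vowels (lobehih → kalobehih, zoroked → kazoroked, tamitis → katamitis) add the prefix ka-.
So hispodin → kahispodin.

kahispodin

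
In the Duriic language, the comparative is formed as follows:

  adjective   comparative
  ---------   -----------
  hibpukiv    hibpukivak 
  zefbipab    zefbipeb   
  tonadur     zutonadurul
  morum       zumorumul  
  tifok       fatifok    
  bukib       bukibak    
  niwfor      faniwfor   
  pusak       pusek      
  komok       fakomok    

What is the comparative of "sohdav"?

sohdev

zefbipab and bukib both end in -b yet inflect differently (zefbipeb, bukibak), so the final letter is not what conditions the rule; the last vowel is.
"sohdav" has last vowel 'a'. The stems whose last vowel is 'a' (pusak → pusek, zefbipab → zefbipeb) change the last vowel to 'e'.
The other patterns: stems whose last vowel is 'u' add zu- … -ul around the stem; stems whose last vowel is 'i' add -ak; stems whose last vowel is 'o' add the prefix fa-.
So sohdav → sohdev.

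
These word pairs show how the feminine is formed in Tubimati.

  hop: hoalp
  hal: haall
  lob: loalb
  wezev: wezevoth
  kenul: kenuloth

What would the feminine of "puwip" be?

puwipoth

"puwip" has 2 vowels. The stems with 2 vowels (wezev → wezevoth, kenul → kenuloth) add -oth.
So puwip → puwipoth.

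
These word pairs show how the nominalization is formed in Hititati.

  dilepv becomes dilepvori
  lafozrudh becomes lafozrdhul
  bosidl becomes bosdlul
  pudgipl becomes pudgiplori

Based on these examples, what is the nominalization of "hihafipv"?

hihafipvori

pudgipl and bosidl both end in -l yet inflect differently (pudgiplori, bosdlul), so the final letter is not what conditions the rule; the second-to-last letter is.
"hihafipv" has second-to-last letter 'p'. The stems whose second-to-last letter is 'p' (dilepv → dilepvori, pudgipl → pudgiplori) add -ori.
The other pattern: stems whose second-to-last letter is 'd' delete the last vowel and add -ul.
So hihafipv → hihafipvori.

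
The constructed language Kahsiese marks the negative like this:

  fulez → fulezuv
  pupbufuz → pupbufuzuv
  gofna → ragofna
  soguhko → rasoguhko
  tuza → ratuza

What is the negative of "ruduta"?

raruduta

fulez and gofna both have 2 vowels yet inflect differently (fulezuv, ragofna), so the number of vowels is not what conditions the rule; whether the stem ends in a vowel or a consonant is.
"ruduta" ends in a vowel. The stems ending in a vowel (gofna → ragofna, soguhko → rasoguhko, tuza → ratuza) add the prefix ra-.
The other pattern: stems ending in a consonant add -uv.
So ruduta → raruduta.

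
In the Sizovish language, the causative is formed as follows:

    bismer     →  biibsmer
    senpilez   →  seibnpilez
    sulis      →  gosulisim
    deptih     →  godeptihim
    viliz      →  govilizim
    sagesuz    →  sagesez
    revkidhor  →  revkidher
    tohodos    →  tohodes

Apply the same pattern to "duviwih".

goduviwihim

senpilez and viliz both end in -z yet inflect differently (seibnpilez, govilizim), so the final letter is not what conditions the rule; the last vowel is.
"duviwih" has last vowel 'i'. The stems whose last vowel is 'i' (sulis → gosulisim, deptih → godeptihim, viliz → govilizim) add go- … -im around the stem.
The other patterns: stems whose last vowel is 'e' insert -ib- after the first vowel; stems whose last vowel is 'o' or 'u' change the last vowel to 'e'.
So duviwih → goduviwihim.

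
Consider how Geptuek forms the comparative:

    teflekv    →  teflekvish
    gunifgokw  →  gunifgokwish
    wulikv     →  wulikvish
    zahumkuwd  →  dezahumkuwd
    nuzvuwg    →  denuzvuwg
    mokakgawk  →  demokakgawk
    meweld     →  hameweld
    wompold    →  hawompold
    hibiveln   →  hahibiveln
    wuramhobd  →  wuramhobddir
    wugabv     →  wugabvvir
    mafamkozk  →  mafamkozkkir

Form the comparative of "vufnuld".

zahumkuwd and meweld both end in -d yet inflect differently (dezahumkuwd, hameweld), so the final letter is not what conditions the rule; the second-to-last letter is.
"vufnuld" has second-to-last letter 'l'. The stems whose second-to-last letter is 'l' (meweld → hameweld, wompold → hawompold, hibiveln → hahibiveln) add the prefix ha-.
The other patterns: stems whose second-to-last letter is 'k' add -ish; stems whose second-to-last letter is 'w' add the prefix de-; stems whose second-to-last letter is 'b' or 'z' double the final consonant and add -ir.
So vufnuld → havufnuld.

havufnuld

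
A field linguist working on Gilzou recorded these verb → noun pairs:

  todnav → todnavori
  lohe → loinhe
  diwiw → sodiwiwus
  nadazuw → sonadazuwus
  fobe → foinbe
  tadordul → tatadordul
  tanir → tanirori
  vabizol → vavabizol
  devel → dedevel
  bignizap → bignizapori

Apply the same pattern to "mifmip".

mifmipori

devel and lohe both have last vowel 'e' yet inflect differently (dedevel, loinhe), so the last vowel is not what conditions the rule; the final letter is.
"mifmip" ends in -p. The one such stem in the data (bignizap → bignizapori) adds -ori, so the same rule applies.
So mifmip → mifmipori.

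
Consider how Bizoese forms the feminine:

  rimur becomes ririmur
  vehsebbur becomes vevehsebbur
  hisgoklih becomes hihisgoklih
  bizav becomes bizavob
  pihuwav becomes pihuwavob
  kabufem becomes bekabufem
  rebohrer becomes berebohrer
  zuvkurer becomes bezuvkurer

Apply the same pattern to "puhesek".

rimur and rebohrer both end in -r yet inflect differently (ririmur, berebohrer), so the final letter is not what conditions the rule; the last vowel is.
"puhesek" has last vowel 'e'. The stems whose last vowel is 'e' (kabufem → bekabufem, rebohrer → berebohrer, zuvkurer → bezuvkurer) add the prefix be-.
The other patterns: stems whose last vowel is 'i' or 'u' repeat the first consonant+vowel as a prefix; stems whose last vowel is 'a' add -ob.
So puhesek → bepuhesek.

bepuhesek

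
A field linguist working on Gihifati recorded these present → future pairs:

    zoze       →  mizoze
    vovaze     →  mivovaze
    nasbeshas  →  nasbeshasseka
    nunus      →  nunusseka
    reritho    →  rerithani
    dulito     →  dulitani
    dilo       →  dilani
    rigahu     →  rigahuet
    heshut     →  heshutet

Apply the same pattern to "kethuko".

"kethuko" ends in -o. The stems ending in -o (reritho → rerithani, dulito → dulitani, dilo → dilani) drop the final letter and add -ani.
The other patterns: stems ending in -e add the prefix mi-; stems ending in -s double the final consonant and add -eka; stems ending in -t or -u add -et.
So kethuko → kethukani.

kethukani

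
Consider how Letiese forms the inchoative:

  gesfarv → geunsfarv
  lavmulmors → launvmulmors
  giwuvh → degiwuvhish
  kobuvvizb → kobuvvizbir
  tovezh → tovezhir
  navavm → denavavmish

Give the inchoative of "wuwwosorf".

tovezh and giwuvh both end in -h yet inflect differently (tovezhir, degiwuvhish), so the final letter is not what conditions the rule; the second-to-last letter is.
"wuwwosorf" has second-to-last letter 'r'. The stems whose second-to-last letter is 'r' (gesfarv → geunsfarv, lavmulmors → launvmulmors) insert -un- after the first vowel.
The other patterns: stems whose second-to-last letter is 'z' add -ir; stems whose second-to-last letter is 'v' add de- … -ish around the stem.
So wuwwosorf → wuunwwosorf.

wuunwwosorf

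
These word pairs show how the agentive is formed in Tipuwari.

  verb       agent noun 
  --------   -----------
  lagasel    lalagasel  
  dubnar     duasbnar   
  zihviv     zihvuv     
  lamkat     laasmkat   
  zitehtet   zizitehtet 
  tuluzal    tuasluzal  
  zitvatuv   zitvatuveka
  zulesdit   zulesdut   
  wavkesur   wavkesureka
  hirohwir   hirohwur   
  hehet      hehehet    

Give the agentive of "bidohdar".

dubnar and wavkesur both end in -r yet inflect differently (duasbnar, wavkesureka), so the final letter is not what conditions the rule; the last vowel is.
"bidohdar" has last vowel 'a'. The stems whose last vowel is 'a' (dubnar → duasbnar, tuluzal → tuasluzal, lamkat → laasmkat) insert -as- after the first vowel.
So bidohdar → biasdohdar.

biasdohdar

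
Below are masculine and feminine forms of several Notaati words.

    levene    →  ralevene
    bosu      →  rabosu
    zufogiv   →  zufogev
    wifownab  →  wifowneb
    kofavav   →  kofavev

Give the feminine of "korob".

koreb

levene and kofavav both have 3 vowels yet inflect differently (ralevene, kofavev), so the number of vowels is not what conditions the rule; the final letter is.
"korob" ends in -b. The one such stem in the data (wifownab → wifowneb) changes the last vowel to 'e' (as do kofavav, zufogiv), so the same rule applies.
The other pattern: stems ending in -e or -u add the prefix ra-.
So korob → koreb.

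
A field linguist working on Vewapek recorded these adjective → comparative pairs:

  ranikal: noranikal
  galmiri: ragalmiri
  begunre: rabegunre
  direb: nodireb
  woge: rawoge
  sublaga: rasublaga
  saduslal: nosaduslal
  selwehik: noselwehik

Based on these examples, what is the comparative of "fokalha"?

"fokalha" ends in a vowel. The stems ending in a vowel (woge → rawoge, sublaga → rasublaga, galmiri → ragalmiri) add the prefix ra-.
The other pattern: stems ending in a consonant add the prefix no-.
So fokalha → rafokalha.

rafokalha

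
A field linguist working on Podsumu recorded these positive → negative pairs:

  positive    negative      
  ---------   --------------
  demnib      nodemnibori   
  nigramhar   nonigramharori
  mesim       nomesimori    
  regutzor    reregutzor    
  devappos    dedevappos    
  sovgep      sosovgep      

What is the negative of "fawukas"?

nofawukasori

"fawukas" has last vowel 'a'. The one such stem in the data (nigramhar → nonigramharori) adds no- … -ori around the stem, so the same rule applies.
So fawukas → nofawukasori.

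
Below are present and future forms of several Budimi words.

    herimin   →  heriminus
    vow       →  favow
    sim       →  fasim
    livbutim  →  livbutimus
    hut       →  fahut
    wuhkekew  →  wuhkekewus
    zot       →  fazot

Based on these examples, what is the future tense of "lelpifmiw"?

lelpifmiwus

"lelpifmiw" has 3 vowels. The stems with 3 vowels (livbutim → livbutimus, herimin → heriminus, wuhkekew → wuhkekewus) add -us.
The other pattern: stems with 1 vowel add the prefix fa-.
So lelpifmiw → lelpifmiwus.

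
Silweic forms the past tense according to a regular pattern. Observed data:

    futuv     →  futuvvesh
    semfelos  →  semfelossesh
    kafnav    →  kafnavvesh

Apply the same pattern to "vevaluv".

vevaluvvesh

Every pair shown (futuv → futuvvesh, semfelos → semfelossesh, kafnav → kafnavvesh) follows the same rule: double the final consonant and add -esh.
So vevaluv → vevaluvvesh.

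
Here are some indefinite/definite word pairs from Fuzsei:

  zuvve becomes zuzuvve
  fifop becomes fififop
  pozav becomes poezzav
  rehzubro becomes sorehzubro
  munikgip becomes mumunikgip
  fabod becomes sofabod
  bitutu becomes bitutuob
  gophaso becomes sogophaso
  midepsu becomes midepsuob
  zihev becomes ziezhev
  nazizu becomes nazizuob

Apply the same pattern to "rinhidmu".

zuvve and zihev both have last vowel 'e' yet inflect differently (zuzuvve, ziezhev), so the last vowel is not what conditions the rule; the final letter is.
"rinhidmu" ends in -u. The stems ending in -u (bitutu → bitutuob, nazizu → nazizuob, midepsu → midepsuob) add -ob.
So rinhidmu → rinhidmuob.

rinhidmuob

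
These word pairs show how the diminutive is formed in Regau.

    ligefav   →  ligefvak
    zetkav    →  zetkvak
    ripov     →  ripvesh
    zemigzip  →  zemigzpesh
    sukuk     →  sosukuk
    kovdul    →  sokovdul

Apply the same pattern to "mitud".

somitud

ligefav and ripov both end in -v yet inflect differently (ligefvak, ripvesh), so the final letter is not what conditions the rule; the last vowel is.
"mitud" has last vowel 'u'. The stems whose last vowel is 'u' (sukuk → sosukuk, kovdul → sokovdul) add the prefix so-.
The other patterns: stems whose last vowel is 'a' delete the last vowel and add -ak; stems whose last vowel is 'i' or 'o' delete the last vowel and add -esh.
So mitud → somitud.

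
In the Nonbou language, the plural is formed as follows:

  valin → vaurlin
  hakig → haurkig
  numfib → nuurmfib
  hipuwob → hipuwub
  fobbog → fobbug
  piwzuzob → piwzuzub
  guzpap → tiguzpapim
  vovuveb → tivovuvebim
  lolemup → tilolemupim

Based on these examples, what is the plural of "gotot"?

numfib and hipuwob both end in -b yet inflect differently (nuurmfib, hipuwub), so the final letter is not what conditions the rule; the last vowel is.
"gotot" has last vowel 'o'. The stems whose last vowel is 'o' (hipuwob → hipuwub, fobbog → fobbug, piwzuzob → piwzuzub) change the last vowel to 'u'.
So gotot → gotut.

gotut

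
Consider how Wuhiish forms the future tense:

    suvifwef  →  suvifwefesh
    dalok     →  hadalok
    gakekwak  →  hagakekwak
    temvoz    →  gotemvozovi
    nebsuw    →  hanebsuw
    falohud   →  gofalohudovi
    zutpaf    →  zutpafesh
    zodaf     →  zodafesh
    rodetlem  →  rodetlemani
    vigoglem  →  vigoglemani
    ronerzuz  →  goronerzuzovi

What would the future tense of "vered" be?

goveredovi

vigoglem and suvifwef both have last vowel 'e' yet inflect differently (vigoglemani, suvifwefesh), so the last vowel is not what conditions the rule; the final letter is.
"vered" ends in -d. The one such stem in the data (falohud → gofalohudovi) adds go- … -ovi around the stem, so the same rule applies.
The other patterns: stems ending in -m add -ani; stems ending in -f add -esh; stems ending in -k or -w add the prefix ha-.
So vered → goveredovi.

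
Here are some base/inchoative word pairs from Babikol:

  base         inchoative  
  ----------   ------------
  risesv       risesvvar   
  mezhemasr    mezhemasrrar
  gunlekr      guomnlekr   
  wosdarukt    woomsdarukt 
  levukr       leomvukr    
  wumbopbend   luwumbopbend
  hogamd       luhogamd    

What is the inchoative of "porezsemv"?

luporezsemv

mezhemasr and gunlekr both end in -r yet inflect differently (mezhemasrrar, guomnlekr), so the final letter is not what conditions the rule; the second-to-last letter is.
"porezsemv" has second-to-last letter 'm'. The one such stem in the data (hogamd → luhogamd) adds the prefix lu-, so the same rule applies.
So porezsemv → luporezsemv.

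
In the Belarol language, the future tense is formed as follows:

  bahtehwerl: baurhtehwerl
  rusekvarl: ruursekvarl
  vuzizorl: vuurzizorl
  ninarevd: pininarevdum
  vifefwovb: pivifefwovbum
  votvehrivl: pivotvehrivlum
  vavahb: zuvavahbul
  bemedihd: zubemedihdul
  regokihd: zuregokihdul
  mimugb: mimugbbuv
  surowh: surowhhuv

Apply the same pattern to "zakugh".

zakughhuv

bahtehwerl and votvehrivl both end in -l yet inflect differently (baurhtehwerl, pivotvehrivlum), so the final letter is not what conditions the rule; the second-to-last letter is.
"zakugh" has second-to-last letter 'g'. The one such stem in the data (mimugb → mimugbbuv) doubles the final consonant and adds -uv (as does surowh), so the same rule applies.
The other patterns: stems whose second-to-last letter is 'r' insert -ur- after the first vowel; stems whose second-to-last letter is 'v' add pi- … -um around the stem; stems whose second-to-last letter is 'h' add zu- … -ul around the stem.
So zakugh → zakughhuv.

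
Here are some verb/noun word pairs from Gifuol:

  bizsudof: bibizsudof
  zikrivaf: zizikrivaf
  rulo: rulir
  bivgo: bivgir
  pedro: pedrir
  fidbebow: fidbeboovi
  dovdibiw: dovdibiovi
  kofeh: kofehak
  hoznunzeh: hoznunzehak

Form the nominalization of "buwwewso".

"buwwewso" ends in -o. The stems ending in -o (rulo → rulir, bivgo → bivgir, pedro → pedrir) drop the final letter and add -ir.
The other patterns: stems ending in -f repeat the first consonant+vowel as a prefix; stems ending in -w drop the final letter and add -ovi; stems ending in -h add -ak.
So buwwewso → buwwewsir.

buwwewsir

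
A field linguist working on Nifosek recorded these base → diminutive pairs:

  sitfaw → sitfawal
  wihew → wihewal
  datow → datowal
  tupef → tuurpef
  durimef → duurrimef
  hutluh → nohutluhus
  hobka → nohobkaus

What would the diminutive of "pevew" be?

"pevew" ends in -w. The stems ending in -w (sitfaw → sitfawal, wihew → wihewal, datow → datowal) add -al.
So pevew → pevewal.

pevewal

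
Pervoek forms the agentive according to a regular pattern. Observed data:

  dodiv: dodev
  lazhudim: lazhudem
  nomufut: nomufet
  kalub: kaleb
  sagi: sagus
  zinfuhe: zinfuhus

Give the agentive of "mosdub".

lazhudim and sagi both have last vowel 'i' yet inflect differently (lazhudem, sagus), so the last vowel is not what conditions the rule; whether the stem ends in a vowel or a consonant is.
"mosdub" ends in a consonant. The stems ending in a consonant (lazhudim → lazhudem, dodiv → dodev, nomufut → nomufet) change the last vowel to 'e'.
So mosdub → mosdeb.

mosdeb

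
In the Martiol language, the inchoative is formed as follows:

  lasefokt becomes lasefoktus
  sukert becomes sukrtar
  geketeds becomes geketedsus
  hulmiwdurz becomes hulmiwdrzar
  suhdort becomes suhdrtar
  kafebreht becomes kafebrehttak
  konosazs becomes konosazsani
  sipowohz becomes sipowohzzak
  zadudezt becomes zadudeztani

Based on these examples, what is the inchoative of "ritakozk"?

ritakozkani

sukert and kafebreht both end in -t yet inflect differently (sukrtar, kafebrehttak), so the final letter is not what conditions the rule; the second-to-last letter is.
"ritakozk" has second-to-last letter 'z'. The stems whose second-to-last letter is 'z' (konosazs → konosazsani, zadudezt → zadudeztani) add -ani.
So ritakozk → ritakozkani.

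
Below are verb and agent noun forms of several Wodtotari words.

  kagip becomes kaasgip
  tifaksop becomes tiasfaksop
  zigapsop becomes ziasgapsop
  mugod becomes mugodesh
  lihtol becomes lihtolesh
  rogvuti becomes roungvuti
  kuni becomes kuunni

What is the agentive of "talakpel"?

talakpelesh

tifaksop and mugod both have last vowel 'o' yet inflect differently (tiasfaksop, mugodesh), so the last vowel is not what conditions the rule; the final letter is.
"talakpel" ends in -l. The one such stem in the data (lihtol → lihtolesh) adds -esh, so the same rule applies.
So talakpel → talakpelesh.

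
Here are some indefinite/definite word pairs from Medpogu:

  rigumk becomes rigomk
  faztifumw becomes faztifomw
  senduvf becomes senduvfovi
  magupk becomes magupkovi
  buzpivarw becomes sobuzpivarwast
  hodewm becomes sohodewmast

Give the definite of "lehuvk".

rigumk and magupk both end in -k yet inflect differently (rigomk, magupkovi), so the final letter is not what conditions the rule; the second-to-last letter is.
"lehuvk" has second-to-last letter 'v'. The one such stem in the data (senduvf → senduvfovi) adds -ovi, so the same rule applies.
The other patterns: stems whose second-to-last letter is 'm' change the last vowel to 'o'; stems whose second-to-last letter is 'r' or 'w' add so- … -ast around the stem.
So lehuvk → lehuvkovi.

lehuvkovi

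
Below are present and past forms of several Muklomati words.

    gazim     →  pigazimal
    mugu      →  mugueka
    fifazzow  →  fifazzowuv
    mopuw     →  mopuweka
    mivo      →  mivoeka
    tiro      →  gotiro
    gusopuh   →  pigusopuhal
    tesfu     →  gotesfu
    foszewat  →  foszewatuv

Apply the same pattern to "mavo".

mugu and tesfu both end in -u yet inflect differently (mugueka, gotesfu), so the final letter is not what conditions the rule; the first letter is.
"mavo" begins with m-. The stems beginning with m- (mugu → mugueka, mivo → mivoeka, mopuw → mopuweka) add -eka.
The other patterns: stems beginning with t- add the prefix go-; stems beginning with f- add -uv; stems beginning with g- add pi- … -al around the stem.
So mavo → mavoeka.

mavoeka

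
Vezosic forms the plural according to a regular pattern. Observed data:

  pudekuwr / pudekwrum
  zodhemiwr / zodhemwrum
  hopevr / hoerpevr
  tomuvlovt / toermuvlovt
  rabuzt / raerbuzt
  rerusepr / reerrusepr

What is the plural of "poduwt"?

podwtum

"poduwt" has second-to-last letter 'w'. The stems whose second-to-last letter is 'w' (pudekuwr → pudekwrum, zodhemiwr → zodhemwrum) delete the last vowel and add -um.
So poduwt → podwtum.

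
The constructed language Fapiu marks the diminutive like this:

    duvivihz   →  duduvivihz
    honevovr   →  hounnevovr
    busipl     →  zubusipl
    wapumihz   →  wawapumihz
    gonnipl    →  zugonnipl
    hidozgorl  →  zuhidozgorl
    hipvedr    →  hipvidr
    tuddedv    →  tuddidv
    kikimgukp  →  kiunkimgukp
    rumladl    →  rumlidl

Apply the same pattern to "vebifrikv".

veunbifrikv

"vebifrikv" has second-to-last letter 'k'. The one such stem in the data (kikimgukp → kiunkimgukp) inserts -un- after the first vowel (as does honevovr), so the same rule applies.
The other patterns: stems whose second-to-last letter is 'p' or 'r' add the prefix zu-; stems whose second-to-last letter is 'd' change the last vowel to 'i'; stems whose second-to-last letter is 'h' repeat the first consonant+vowel as a prefix.
So vebifrikv → veunbifrikv.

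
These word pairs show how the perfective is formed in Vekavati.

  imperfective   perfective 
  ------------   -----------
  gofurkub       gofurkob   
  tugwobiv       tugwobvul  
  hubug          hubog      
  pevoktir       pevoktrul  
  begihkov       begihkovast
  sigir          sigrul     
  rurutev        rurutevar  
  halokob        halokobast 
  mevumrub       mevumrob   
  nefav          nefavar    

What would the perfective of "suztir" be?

suztrul

mevumrub and halokob both end in -b yet inflect differently (mevumrob, halokobast), so the final letter is not what conditions the rule; the last vowel is.
"suztir" has last vowel 'i'. The stems whose last vowel is 'i' (pevoktir → pevoktrul, sigir → sigrul, tugwobiv → tugwobvul) delete the last vowel and add -ul.
The other patterns: stems whose last vowel is 'a' or 'e' add -ar; stems whose last vowel is 'u' change the last vowel to 'o'; stems whose last vowel is 'o' add -ast.
So suztir → suztrul.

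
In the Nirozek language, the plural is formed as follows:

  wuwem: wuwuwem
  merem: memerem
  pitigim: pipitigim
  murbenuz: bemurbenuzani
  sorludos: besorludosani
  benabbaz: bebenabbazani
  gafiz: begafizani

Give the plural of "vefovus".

bevefovusani

"vefovus" ends in -s. The one such stem in the data (sorludos → besorludosani) adds be- … -ani around the stem, so the same rule applies.
The other pattern: stems ending in -m repeat the first consonant+vowel as a prefix.
So vefovus → bevefovusani.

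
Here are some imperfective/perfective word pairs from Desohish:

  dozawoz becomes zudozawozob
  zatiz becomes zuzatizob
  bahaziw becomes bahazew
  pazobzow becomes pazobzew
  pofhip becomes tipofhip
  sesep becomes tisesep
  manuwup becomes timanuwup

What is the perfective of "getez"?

zugetezob

"getez" ends in -z. The stems ending in -z (dozawoz → zudozawozob, zatiz → zuzatizob) add zu- … -ob around the stem.
The other patterns: stems ending in -w change the last vowel to 'e'; stems ending in -p add the prefix ti-.
So getez → zugetezob.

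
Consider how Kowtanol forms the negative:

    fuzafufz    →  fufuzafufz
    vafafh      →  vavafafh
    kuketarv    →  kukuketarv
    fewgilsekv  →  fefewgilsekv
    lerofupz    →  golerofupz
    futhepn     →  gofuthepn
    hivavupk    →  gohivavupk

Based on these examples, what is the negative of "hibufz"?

lerofupz and fuzafufz both end in -z yet inflect differently (golerofupz, fufuzafufz), so the final letter is not what conditions the rule; the second-to-last letter is.
"hibufz" has second-to-last letter 'f'. The stems whose second-to-last letter is 'f' (vafafh → vavafafh, fuzafufz → fufuzafufz) repeat the first consonant+vowel as a prefix.
So hibufz → hihibufz.

hihibufz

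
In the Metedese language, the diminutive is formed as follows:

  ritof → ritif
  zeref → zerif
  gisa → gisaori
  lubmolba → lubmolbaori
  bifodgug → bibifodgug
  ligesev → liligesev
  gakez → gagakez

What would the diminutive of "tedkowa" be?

tedkowaori

"tedkowa" ends in -a. The stems ending in -a (gisa → gisaori, lubmolba → lubmolbaori) add -ori.
The other patterns: stems ending in -f change the last vowel to 'i'; stems ending in -g, -v or -z repeat the first consonant+vowel as a prefix.
So tedkowa → tedkowaori.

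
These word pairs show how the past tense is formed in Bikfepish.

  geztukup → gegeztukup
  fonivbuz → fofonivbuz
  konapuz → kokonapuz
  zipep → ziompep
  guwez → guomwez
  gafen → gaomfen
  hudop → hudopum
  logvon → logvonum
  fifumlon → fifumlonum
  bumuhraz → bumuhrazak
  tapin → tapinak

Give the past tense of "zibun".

geztukup and zipep both end in -p yet inflect differently (gegeztukup, ziompep), so the final letter is not what conditions the rule; the last vowel is.
"zibun" has last vowel 'u'. The stems whose last vowel is 'u' (geztukup → gegeztukup, fonivbuz → fofonivbuz, konapuz → kokonapuz) repeat the first consonant+vowel as a prefix.
So zibun → zizibun.

zizibun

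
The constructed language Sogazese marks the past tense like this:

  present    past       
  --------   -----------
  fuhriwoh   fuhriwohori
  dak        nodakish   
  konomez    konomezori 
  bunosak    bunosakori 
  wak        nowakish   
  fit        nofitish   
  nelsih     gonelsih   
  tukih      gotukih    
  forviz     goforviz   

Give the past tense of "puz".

"puz" has 1 vowel. The stems with 1 vowel (fit → nofitish, wak → nowakish, dak → nodakish) add no- … -ish around the stem.
So puz → nopuzish.

nopuzish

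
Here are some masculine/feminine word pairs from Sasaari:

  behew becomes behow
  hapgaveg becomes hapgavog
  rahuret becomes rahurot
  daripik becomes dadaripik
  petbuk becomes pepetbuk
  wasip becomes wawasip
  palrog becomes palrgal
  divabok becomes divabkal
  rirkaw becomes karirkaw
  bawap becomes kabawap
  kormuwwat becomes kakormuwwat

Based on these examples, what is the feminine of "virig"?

hapgaveg and palrog both end in -g yet inflect differently (hapgavog, palrgal), so the final letter is not what conditions the rule; the last vowel is.
"virig" has last vowel 'i'. The stems whose last vowel is 'i' (daripik → dadaripik, wasip → wawasip) repeat the first consonant+vowel as a prefix.
The other patterns: stems whose last vowel is 'e' change the last vowel to 'o'; stems whose last vowel is 'o' delete the last vowel and add -al; stems whose last vowel is 'a' add the prefix ka-.
So virig → vivirig.

vivirig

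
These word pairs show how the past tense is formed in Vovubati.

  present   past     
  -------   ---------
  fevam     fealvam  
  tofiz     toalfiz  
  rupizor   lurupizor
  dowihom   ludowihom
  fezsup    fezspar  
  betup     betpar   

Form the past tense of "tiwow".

lutiwow

fevam and dowihom both end in -m yet inflect differently (fealvam, ludowihom), so the final letter is not what conditions the rule; the last vowel is.
"tiwow" has last vowel 'o'. The stems whose last vowel is 'o' (rupizor → lurupizor, dowihom → ludowihom) add the prefix lu-.
The other patterns: stems whose last vowel is 'a' or 'i' insert -al- after the first vowel; stems whose last vowel is 'u' delete the last vowel and add -ar.
So tiwow → lutiwow.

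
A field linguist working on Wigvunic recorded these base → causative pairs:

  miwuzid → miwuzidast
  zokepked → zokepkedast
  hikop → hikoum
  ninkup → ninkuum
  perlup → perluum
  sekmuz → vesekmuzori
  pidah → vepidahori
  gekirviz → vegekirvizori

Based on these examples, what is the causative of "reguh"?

ninkup and sekmuz both have last vowel 'u' yet inflect differently (ninkuum, vesekmuzori), so the last vowel is not what conditions the rule; the final letter is.
"reguh" ends in -h. The one such stem in the data (pidah → vepidahori) adds ve- … -ori around the stem, so the same rule applies.
The other patterns: stems ending in -d add -ast; stems ending in -p drop the final letter and add -um.
So reguh → vereguhori.

vereguhori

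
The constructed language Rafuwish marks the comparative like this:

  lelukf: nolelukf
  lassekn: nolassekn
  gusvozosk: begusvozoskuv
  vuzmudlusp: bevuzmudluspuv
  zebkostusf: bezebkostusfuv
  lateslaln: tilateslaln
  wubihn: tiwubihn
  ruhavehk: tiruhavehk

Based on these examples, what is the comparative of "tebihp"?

lelukf and zebkostusf both end in -f yet inflect differently (nolelukf, bezebkostusfuv), so the final letter is not what conditions the rule; the second-to-last letter is.
"tebihp" has second-to-last letter 'h'. The stems whose second-to-last letter is 'h' (wubihn → tiwubihn, ruhavehk → tiruhavehk) add the prefix ti-.
The other patterns: stems whose second-to-last letter is 'k' add the prefix no-; stems whose second-to-last letter is 's' add be- … -uv around the stem.
So tebihp → titebihp.

titebihp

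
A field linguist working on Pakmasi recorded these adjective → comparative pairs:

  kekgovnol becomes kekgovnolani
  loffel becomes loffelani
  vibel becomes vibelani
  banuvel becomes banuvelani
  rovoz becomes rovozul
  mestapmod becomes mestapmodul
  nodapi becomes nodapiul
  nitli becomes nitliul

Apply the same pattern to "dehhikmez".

"dehhikmez" ends in -z. The one such stem in the data (rovoz → rovozul) adds -ul, so the same rule applies.
So dehhikmez → dehhikmezul.

dehhikmezul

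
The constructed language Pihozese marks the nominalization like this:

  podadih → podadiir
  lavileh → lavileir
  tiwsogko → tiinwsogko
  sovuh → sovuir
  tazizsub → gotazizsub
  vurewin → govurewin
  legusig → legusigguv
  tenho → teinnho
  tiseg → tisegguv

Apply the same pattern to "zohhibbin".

podadih and legusig both have last vowel 'i' yet inflect differently (podadiir, legusigguv), so the last vowel is not what conditions the rule; the final letter is.
"zohhibbin" ends in -n. The one such stem in the data (vurewin → govurewin) adds the prefix go-, so the same rule applies.
The other patterns: stems ending in -o insert -in- after the first vowel; stems ending in -h drop the final letter and add -ir; stems ending in -g double the final consonant and add -uv.
So zohhibbin → gozohhibbin.

gozohhibbin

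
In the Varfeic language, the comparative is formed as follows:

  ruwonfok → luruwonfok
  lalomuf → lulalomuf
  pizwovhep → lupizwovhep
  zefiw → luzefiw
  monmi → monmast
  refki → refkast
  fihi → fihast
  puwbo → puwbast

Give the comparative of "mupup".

zefiw and monmi both have last vowel 'i' yet inflect differently (luzefiw, monmast), so the last vowel is not what conditions the rule; whether the stem ends in a vowel or a consonant is.
"mupup" ends in a consonant. The stems ending in a consonant (ruwonfok → luruwonfok, lalomuf → lulalomuf, pizwovhep → lupizwovhep) add the prefix lu-.
So mupup → lumupup.

lumupup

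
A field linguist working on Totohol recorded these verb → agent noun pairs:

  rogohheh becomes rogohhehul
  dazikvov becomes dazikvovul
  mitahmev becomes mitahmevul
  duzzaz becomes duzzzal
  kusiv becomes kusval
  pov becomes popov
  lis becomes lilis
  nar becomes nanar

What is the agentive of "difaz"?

difzal

pov and kusiv both end in -v yet inflect differently (popov, kusval), so the final letter is not what conditions the rule; the number of vowels is.
"difaz" has 2 vowels. The stems with 2 vowels (duzzaz → duzzzal, kusiv → kusval) delete the last vowel and add -al.
So difaz → difzal.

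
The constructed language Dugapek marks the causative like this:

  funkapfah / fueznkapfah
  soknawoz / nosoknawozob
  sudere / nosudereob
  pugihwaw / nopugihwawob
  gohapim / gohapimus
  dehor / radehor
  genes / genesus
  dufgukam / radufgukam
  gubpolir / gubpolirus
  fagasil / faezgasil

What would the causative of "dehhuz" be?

gohapim and dufgukam both end in -m yet inflect differently (gohapimus, radufgukam), so the final letter is not what conditions the rule; the first letter is.
"dehhuz" begins with d-. The stems beginning with d- (dufgukam → radufgukam, dehor → radehor) add the prefix ra-.
The other patterns: stems beginning with g- add -us; stems beginning with f- insert -ez- after the first vowel; stems beginning with p- or s- add no- … -ob around the stem.
So dehhuz → radehhuz.

radehhuz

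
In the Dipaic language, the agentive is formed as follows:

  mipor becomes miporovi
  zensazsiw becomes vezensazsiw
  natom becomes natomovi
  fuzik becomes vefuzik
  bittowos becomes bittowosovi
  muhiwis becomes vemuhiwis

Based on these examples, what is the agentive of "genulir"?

"genulir" has last vowel 'i'. The stems whose last vowel is 'i' (zensazsiw → vezensazsiw, fuzik → vefuzik, muhiwis → vemuhiwis) add the prefix ve-.
The other pattern: stems whose last vowel is 'o' add -ovi.
So genulir → vegenulir.

vegenulir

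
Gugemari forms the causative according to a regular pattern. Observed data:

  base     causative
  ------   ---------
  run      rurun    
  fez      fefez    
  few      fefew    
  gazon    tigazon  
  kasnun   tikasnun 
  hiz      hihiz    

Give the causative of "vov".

vovov

"vov" has 1 vowel. The stems with 1 vowel (hiz → hihiz, few → fefew, run → rurun) repeat the first consonant+vowel as a prefix.
The other pattern: stems with 2 vowels add the prefix ti-.
So vov → vovov.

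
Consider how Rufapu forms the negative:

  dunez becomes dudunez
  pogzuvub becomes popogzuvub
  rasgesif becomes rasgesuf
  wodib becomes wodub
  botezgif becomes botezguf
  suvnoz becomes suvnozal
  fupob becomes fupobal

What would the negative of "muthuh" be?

"muthuh" has last vowel 'u'. The one such stem in the data (pogzuvub → popogzuvub) repeats the first consonant+vowel as a prefix (as does dunez), so the same rule applies.
The other patterns: stems whose last vowel is 'i' change the last vowel to 'u'; stems whose last vowel is 'o' add -al.
So muthuh → mumuthuh.

mumuthuh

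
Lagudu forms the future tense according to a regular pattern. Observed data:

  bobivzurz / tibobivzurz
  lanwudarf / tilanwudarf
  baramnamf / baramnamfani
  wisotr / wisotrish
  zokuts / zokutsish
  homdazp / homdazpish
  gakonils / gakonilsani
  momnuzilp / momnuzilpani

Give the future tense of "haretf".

"haretf" has second-to-last letter 't'. The stems whose second-to-last letter is 't' (wisotr → wisotrish, zokuts → zokutsish) add -ish.
So haretf → haretfish.

haretfish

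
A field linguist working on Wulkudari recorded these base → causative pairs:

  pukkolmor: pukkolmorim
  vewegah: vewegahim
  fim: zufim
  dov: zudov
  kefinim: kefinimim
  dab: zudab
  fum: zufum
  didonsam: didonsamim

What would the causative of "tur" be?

fum and didonsam both end in -m yet inflect differently (zufum, didonsamim), so the final letter is not what conditions the rule; the number of vowels is.
"tur" has 1 vowel. The stems with 1 vowel (fum → zufum, dab → zudab, fim → zufim) add the prefix zu-.
So tur → zutur.

zutur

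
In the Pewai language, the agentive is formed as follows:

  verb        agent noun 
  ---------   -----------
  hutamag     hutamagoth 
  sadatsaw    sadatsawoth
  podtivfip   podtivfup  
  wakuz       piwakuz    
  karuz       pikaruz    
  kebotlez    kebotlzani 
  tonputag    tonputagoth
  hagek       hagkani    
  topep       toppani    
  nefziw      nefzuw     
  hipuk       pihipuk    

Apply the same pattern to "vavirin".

vavirun

topep and podtivfip both end in -p yet inflect differently (toppani, podtivfup), so the final letter is not what conditions the rule; the last vowel is.
"vavirin" has last vowel 'i'. The stems whose last vowel is 'i' (podtivfip → podtivfup, nefziw → nefzuw) change the last vowel to 'u'.
The other patterns: stems whose last vowel is 'e' delete the last vowel and add -ani; stems whose last vowel is 'a' add -oth; stems whose last vowel is 'u' add the prefix pi-.
So vavirin → vavirun.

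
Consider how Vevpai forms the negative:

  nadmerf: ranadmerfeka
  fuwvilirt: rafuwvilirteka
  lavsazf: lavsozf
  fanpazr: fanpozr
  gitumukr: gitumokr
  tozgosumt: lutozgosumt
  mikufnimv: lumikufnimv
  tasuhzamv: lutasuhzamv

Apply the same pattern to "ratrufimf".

"ratrufimf" has second-to-last letter 'm'. The stems whose second-to-last letter is 'm' (tozgosumt → lutozgosumt, mikufnimv → lumikufnimv, tasuhzamv → lutasuhzamv) add the prefix lu-.
The other patterns: stems whose second-to-last letter is 'r' add ra- … -eka around the stem; stems whose second-to-last letter is 'k' or 'z' change the last vowel to 'o'.
So ratrufimf → luratrufimf.

luratrufimf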